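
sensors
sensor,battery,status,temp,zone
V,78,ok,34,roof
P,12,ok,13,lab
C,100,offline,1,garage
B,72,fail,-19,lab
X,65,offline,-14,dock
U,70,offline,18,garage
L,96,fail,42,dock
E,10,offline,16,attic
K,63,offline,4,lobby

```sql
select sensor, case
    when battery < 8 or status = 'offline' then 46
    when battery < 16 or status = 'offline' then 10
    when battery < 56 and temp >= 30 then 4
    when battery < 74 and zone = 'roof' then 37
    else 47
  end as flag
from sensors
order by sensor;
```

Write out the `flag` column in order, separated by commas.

47, 46, 46, 46, 47, 10, 46, 47, 46

sensor=B: ELSE → 47
sensor=C: battery < 8 or status = 'offline' → 46
sensor=E: battery < 8 or status = 'offline' → 46
sensor=K: battery < 8 or status = 'offline' → 46
sensor=L: ELSE → 47
sensor=P: battery < 16 or status = 'offline' → 10
sensor=U: battery < 8 or status = 'offline' → 46
sensor=V: ELSE → 47
sensor=X: battery < 8 or status = 'offline' → 46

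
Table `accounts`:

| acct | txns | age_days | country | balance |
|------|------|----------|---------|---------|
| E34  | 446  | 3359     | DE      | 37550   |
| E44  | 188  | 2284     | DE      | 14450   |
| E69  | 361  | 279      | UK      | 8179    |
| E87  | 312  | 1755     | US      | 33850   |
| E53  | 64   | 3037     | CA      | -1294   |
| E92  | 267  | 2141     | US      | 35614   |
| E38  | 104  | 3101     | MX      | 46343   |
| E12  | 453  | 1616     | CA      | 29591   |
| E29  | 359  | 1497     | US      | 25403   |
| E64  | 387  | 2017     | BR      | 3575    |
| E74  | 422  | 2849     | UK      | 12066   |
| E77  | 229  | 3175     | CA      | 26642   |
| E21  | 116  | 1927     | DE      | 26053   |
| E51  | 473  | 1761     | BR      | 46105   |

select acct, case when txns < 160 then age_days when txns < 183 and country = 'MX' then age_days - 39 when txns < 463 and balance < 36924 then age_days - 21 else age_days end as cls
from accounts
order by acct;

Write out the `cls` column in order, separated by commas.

1595, 1927, 1476, 3359, 3101, 2263, 1761, 3037, 1996, 258, 2828, 3154, 1734, 2120

acct=E12: txns < 463 and balance < 36924 → 1595
acct=E21: txns < 160 → 1927
acct=E29: txns < 463 and balance < 36924 → 1476
acct=E34: ELSE → 3359
acct=E38: txns < 160 → 3101
acct=E44: txns < 463 and balance < 36924 → 2263
acct=E51: ELSE → 1761
acct=E53: txns < 160 → 3037
acct=E64: txns < 463 and balance < 36924 → 1996
acct=E69: txns < 463 and balance < 36924 → 258
acct=E74: txns < 463 and balance < 36924 → 2828
acct=E77: txns < 463 and balance < 36924 → 3154
acct=E87: txns < 463 and balance < 36924 → 1734
acct=E92: txns < 463 and balance < 36924 → 2120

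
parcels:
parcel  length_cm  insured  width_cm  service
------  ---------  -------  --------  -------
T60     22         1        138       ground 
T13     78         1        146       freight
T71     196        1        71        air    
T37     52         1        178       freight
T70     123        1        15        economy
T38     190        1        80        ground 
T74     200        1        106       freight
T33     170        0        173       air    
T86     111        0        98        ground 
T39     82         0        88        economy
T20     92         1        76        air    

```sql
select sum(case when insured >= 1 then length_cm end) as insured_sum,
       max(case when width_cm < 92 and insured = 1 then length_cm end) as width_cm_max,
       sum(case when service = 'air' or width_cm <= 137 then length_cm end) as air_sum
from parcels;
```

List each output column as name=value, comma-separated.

[insured_sum: insured >= 1]
parcel=T60: ✓ → 22
parcel=T13: ✓ → 78
parcel=T71: ✓ → 196
parcel=T37: ✓ → 52
parcel=T70: ✓ → 123
parcel=T38: ✓ → 190
parcel=T74: ✓ → 200
parcel=T33: ✗
parcel=T86: ✗
parcel=T39: ✗
parcel=T20: ✓ → 92
insured_sum = 22 + 78 + 196 + 52 + 123 + 190 + 200 + 92 = 953
—
[width_cm_max: width_cm < 92 and insured = 1]
parcel=T60: ✗
parcel=T13: ✗
parcel=T71: ✓ → 196
parcel=T37: ✗
parcel=T70: ✓ → 123
parcel=T38: ✓ → 190
parcel=T74: ✗
parcel=T33: ✗
parcel=T86: ✗
parcel=T39: ✗
parcel=T20: ✓ → 92
width_cm_max = MAX(196, 123, 190, 92) = 196
—
[air_sum: service = 'air' or width_cm <= 137]
parcel=T60: ✗
parcel=T13: ✗
parcel=T71: ✓ → 196
parcel=T37: ✗
parcel=T70: ✓ → 123
parcel=T38: ✓ → 190
parcel=T74: ✓ → 200
parcel=T33: ✓ → 170
parcel=T86: ✓ → 111
parcel=T39: ✓ → 82
parcel=T20: ✓ → 92
air_sum = 196 + 123 + 190 + 200 + 170 + 111 + 82 + 92 = 1164

insured_sum=953, width_cm_max=196, air_sum=1164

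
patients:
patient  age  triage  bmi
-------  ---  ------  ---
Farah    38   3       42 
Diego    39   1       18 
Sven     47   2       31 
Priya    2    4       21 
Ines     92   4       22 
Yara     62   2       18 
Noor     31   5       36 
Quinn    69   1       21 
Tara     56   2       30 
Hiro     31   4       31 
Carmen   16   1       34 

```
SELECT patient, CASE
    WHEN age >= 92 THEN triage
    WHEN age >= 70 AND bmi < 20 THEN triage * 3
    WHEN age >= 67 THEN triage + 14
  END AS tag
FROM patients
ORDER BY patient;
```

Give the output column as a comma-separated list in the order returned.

NULL, NULL, NULL, NULL, 4, NULL, NULL, 15, NULL, NULL, NULL

patient=Carmen: (no match → NULL) → NULL
patient=Diego: (no match → NULL) → NULL
patient=Farah: (no match → NULL) → NULL
patient=Hiro: (no match → NULL) → NULL
patient=Ines: age >= 92 → 4
patient=Noor: (no match → NULL) → NULL
patient=Priya: (no match → NULL) → NULL
patient=Quinn: age >= 67 → 15
patient=Sven: (no match → NULL) → NULL
patient=Tara: (no match → NULL) → NULL
patient=Yara: (no match → NULL) → NULL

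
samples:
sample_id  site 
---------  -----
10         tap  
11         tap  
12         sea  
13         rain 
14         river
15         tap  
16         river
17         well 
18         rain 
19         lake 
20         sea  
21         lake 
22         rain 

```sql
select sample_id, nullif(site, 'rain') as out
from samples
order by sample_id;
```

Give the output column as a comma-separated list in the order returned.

sample_id=10: site=tap vs rain: differ → tap
sample_id=11: site=tap vs rain: differ → tap
sample_id=12: site=sea vs rain: differ → sea
sample_id=13: site=rain vs rain: equal → NULL
sample_id=14: site=river vs rain: differ → river
sample_id=15: site=tap vs rain: differ → tap
sample_id=16: site=river vs rain: differ → river
sample_id=17: site=well vs rain: differ → well
sample_id=18: site=rain vs rain: equal → NULL
sample_id=19: site=lake vs rain: differ → lake
sample_id=20: site=sea vs rain: differ → sea
sample_id=21: site=lake vs rain: differ → lake
sample_id=22: site=rain vs rain: equal → NULL

tap, tap, sea, NULL, river, tap, river, well, NULL, lake, sea, lake, NULL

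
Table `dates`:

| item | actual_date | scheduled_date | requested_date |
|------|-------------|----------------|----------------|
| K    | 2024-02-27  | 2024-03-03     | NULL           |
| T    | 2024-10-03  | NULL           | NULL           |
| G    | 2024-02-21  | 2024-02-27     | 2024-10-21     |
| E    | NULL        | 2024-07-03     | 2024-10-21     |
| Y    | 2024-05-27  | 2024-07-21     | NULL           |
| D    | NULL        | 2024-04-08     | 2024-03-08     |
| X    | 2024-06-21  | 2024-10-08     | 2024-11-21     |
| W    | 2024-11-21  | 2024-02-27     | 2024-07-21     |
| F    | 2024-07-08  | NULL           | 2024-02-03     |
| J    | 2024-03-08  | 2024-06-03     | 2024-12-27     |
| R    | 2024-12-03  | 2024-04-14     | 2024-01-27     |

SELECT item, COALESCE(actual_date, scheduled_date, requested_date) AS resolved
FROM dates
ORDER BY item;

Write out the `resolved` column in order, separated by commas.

item=D: actual_date=NULL, scheduled_date=2024-04-08 → 2024-04-08
item=E: actual_date=NULL, scheduled_date=2024-07-03 → 2024-07-03
item=F: actual_date=2024-07-08 → 2024-07-08
item=G: actual_date=2024-02-21 → 2024-02-21
item=J: actual_date=2024-03-08 → 2024-03-08
item=K: actual_date=2024-02-27 → 2024-02-27
item=R: actual_date=2024-12-03 → 2024-12-03
item=T: actual_date=2024-10-03 → 2024-10-03
item=W: actual_date=2024-11-21 → 2024-11-21
item=X: actual_date=2024-06-21 → 2024-06-21
item=Y: actual_date=2024-05-27 → 2024-05-27

2024-04-08, 2024-07-03, 2024-07-08, 2024-02-21, 2024-03-08, 2024-02-27, 2024-12-03, 2024-10-03, 2024-11-21, 2024-06-21, 2024-05-27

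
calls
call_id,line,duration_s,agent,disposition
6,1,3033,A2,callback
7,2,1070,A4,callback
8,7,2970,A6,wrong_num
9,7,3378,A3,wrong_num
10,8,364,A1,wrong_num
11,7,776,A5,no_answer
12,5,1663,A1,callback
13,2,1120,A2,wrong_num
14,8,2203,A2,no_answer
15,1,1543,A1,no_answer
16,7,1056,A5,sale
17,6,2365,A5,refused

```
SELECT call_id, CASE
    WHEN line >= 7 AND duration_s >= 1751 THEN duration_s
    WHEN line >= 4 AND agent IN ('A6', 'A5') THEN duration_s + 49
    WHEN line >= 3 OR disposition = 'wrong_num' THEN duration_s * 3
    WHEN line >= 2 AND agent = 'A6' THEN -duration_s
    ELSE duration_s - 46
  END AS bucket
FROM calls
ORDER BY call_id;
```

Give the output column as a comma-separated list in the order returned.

call_id=6: ELSE → 2987
call_id=7: ELSE → 1024
call_id=8: line >= 7 AND duration_s >= 1751 → 2970
call_id=9: line >= 7 AND duration_s >= 1751 → 3378
call_id=10: line >= 3 OR disposition = 'wrong_num' → 1092
call_id=11: line >= 4 AND agent IN ('A6', 'A5') → 825
call_id=12: line >= 3 OR disposition = 'wrong_num' → 4989
call_id=13: line >= 3 OR disposition = 'wrong_num' → 3360
call_id=14: line >= 7 AND duration_s >= 1751 → 2203
call_id=15: ELSE → 1497
call_id=16: line >= 4 AND agent IN ('A6', 'A5') → 1105
call_id=17: line >= 4 AND agent IN ('A6', 'A5') → 2414

2987, 1024, 2970, 3378, 1092, 825, 4989, 3360, 2203, 1497, 1105, 2414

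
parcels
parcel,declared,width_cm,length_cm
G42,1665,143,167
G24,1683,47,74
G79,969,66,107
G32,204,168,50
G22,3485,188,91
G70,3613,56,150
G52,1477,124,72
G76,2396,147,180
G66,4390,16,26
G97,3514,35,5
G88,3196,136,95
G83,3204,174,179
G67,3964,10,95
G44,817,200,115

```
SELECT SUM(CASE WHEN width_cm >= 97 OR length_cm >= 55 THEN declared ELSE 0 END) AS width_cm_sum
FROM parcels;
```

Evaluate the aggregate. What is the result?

parcel=G42: ✓ → 1665
parcel=G24: ✓ → 1683
parcel=G79: ✓ → 969
parcel=G32: ✓ → 204
parcel=G22: ✓ → 3485
parcel=G70: ✓ → 3613
parcel=G52: ✓ → 1477
parcel=G76: ✓ → 2396
parcel=G66: ✗
parcel=G97: ✗
parcel=G88: ✓ → 3196
parcel=G83: ✓ → 3204
parcel=G67: ✓ → 3964
parcel=G44: ✓ → 817
width_cm_sum = 1665 + 1683 + 969 + 204 + 3485 + 3613 + 1477 + 2396 + 3196 + 3204 + 3964 + 817 = 26673

26673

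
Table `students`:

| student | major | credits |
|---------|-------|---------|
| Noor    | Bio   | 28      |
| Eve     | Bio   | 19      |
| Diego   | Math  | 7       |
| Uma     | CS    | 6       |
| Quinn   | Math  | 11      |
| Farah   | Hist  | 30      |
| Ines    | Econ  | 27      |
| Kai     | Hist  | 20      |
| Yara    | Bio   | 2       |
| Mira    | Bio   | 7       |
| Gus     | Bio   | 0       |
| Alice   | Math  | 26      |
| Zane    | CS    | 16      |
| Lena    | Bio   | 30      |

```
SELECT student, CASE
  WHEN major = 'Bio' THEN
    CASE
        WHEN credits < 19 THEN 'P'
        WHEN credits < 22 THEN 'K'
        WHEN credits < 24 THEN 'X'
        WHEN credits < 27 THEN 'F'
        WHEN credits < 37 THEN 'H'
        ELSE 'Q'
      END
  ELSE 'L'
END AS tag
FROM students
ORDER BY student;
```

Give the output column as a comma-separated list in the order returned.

L, L, K, L, P, L, L, H, P, H, L, L, P, L

student=Alice: major='Math' → outer ELSE → L
student=Diego: major='Math' → outer ELSE → L
student=Eve: major='Bio' → inner[credits < 22] → K
student=Farah: major='Hist' → outer ELSE → L
student=Gus: major='Bio' → inner[credits < 19] → P
student=Ines: major='Econ' → outer ELSE → L
student=Kai: major='Hist' → outer ELSE → L
student=Lena: major='Bio' → inner[credits < 37] → H
student=Mira: major='Bio' → inner[credits < 19] → P
student=Noor: major='Bio' → inner[credits < 37] → H
student=Quinn: major='Math' → outer ELSE → L
student=Uma: major='CS' → outer ELSE → L
student=Yara: major='Bio' → inner[credits < 19] → P
student=Zane: major='CS' → outer ELSE → L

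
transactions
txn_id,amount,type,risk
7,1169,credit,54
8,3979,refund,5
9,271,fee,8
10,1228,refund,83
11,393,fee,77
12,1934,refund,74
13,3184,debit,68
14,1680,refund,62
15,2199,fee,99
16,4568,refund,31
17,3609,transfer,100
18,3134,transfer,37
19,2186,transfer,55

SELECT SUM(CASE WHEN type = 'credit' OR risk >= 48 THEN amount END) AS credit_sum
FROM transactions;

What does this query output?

17582

txn_id=7: ✓ → 1169
txn_id=8: ✗
txn_id=9: ✗
txn_id=10: ✓ → 1228
txn_id=11: ✓ → 393
txn_id=12: ✓ → 1934
txn_id=13: ✓ → 3184
txn_id=14: ✓ → 1680
txn_id=15: ✓ → 2199
txn_id=16: ✗
txn_id=17: ✓ → 3609
txn_id=18: ✗
txn_id=19: ✓ → 2186
credit_sum = 1169 + 1228 + 393 + 1934 + 3184 + 1680 + 2199 + 3609 + 2186 = 17582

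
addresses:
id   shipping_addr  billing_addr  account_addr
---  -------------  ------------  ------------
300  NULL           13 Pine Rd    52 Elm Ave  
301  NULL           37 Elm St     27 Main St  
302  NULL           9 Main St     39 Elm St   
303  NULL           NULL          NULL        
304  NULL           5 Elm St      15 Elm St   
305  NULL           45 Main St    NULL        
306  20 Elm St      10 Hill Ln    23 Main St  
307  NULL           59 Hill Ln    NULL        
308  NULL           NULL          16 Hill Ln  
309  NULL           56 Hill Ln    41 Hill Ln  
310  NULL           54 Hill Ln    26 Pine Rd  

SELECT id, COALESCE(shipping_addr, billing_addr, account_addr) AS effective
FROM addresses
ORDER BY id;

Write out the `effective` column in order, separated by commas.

id=300: shipping_addr=NULL, billing_addr=13 Pine Rd → 13 Pine Rd
id=301: shipping_addr=NULL, billing_addr=37 Elm St → 37 Elm St
id=302: shipping_addr=NULL, billing_addr=9 Main St → 9 Main St
id=303: shipping_addr=NULL, billing_addr=NULL, account_addr=NULL (all NULL) → NULL
id=304: shipping_addr=NULL, billing_addr=5 Elm St → 5 Elm St
id=305: shipping_addr=NULL, billing_addr=45 Main St → 45 Main St
id=306: shipping_addr=20 Elm St → 20 Elm St
id=307: shipping_addr=NULL, billing_addr=59 Hill Ln → 59 Hill Ln
id=308: shipping_addr=NULL, billing_addr=NULL, account_addr=16 Hill Ln → 16 Hill Ln
id=309: shipping_addr=NULL, billing_addr=56 Hill Ln → 56 Hill Ln
id=310: shipping_addr=NULL, billing_addr=54 Hill Ln → 54 Hill Ln

13 Pine Rd, 37 Elm St, 9 Main St, NULL, 5 Elm St, 45 Main St, 20 Elm St, 59 Hill Ln, 16 Hill Ln, 56 Hill Ln, 54 Hill Ln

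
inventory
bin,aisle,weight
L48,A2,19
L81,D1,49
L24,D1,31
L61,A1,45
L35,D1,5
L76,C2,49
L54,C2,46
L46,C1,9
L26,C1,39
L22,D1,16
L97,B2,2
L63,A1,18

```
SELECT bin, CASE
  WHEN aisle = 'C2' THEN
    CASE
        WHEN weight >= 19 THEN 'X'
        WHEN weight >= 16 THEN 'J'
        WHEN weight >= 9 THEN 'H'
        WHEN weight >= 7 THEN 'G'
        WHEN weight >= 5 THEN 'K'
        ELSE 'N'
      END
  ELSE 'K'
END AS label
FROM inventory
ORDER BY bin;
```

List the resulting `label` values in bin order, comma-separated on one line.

K, K, K, K, K, K, X, K, K, X, K, K

bin=L22: aisle='D1' → outer ELSE → K
bin=L24: aisle='D1' → outer ELSE → K
bin=L26: aisle='C1' → outer ELSE → K
bin=L35: aisle='D1' → outer ELSE → K
bin=L46: aisle='C1' → outer ELSE → K
bin=L48: aisle='A2' → outer ELSE → K
bin=L54: aisle='C2' → inner[weight >= 19] → X
bin=L61: aisle='A1' → outer ELSE → K
bin=L63: aisle='A1' → outer ELSE → K
bin=L76: aisle='C2' → inner[weight >= 19] → X
bin=L81: aisle='D1' → outer ELSE → K
bin=L97: aisle='B2' → outer ELSE → K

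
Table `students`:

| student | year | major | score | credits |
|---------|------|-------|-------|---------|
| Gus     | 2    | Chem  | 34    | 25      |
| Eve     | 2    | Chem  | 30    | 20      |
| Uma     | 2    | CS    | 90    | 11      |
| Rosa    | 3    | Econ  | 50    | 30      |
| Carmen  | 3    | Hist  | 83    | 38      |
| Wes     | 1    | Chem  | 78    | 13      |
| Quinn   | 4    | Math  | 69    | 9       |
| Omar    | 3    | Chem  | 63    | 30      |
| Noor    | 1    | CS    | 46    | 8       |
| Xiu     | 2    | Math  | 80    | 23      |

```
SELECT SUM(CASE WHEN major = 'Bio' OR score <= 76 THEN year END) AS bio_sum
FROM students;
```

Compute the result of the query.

15

student=Gus: ✓ → 2
student=Eve: ✓ → 2
student=Uma: ✗
student=Rosa: ✓ → 3
student=Carmen: ✗
student=Wes: ✗
student=Quinn: ✓ → 4
student=Omar: ✓ → 3
student=Noor: ✓ → 1
student=Xiu: ✗
bio_sum = 2 + 2 + 3 + 4 + 3 + 1 = 15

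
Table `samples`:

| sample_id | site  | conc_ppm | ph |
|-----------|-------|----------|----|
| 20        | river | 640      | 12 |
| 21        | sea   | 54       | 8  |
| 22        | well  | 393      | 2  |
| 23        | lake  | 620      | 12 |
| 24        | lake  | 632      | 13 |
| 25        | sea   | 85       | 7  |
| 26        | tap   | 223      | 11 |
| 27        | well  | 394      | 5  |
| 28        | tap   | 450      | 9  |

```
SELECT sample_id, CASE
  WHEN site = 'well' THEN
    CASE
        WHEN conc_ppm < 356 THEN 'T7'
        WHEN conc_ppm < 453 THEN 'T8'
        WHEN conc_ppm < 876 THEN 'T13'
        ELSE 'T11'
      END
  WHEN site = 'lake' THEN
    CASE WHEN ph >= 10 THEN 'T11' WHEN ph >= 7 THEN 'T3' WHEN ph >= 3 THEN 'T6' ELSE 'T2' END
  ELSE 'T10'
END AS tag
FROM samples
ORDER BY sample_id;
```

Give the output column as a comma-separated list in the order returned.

T10, T10, T8, T11, T11, T10, T10, T8, T10

sample_id=20: site='river' → outer ELSE → T10
sample_id=21: site='sea' → outer ELSE → T10
sample_id=22: site='well' → inner[conc_ppm < 453] → T8
sample_id=23: site='lake' → inner[ph >= 10] → T11
sample_id=24: site='lake' → inner[ph >= 10] → T11
sample_id=25: site='sea' → outer ELSE → T10
sample_id=26: site='tap' → outer ELSE → T10
sample_id=27: site='well' → inner[conc_ppm < 453] → T8
sample_id=28: site='tap' → outer ELSE → T10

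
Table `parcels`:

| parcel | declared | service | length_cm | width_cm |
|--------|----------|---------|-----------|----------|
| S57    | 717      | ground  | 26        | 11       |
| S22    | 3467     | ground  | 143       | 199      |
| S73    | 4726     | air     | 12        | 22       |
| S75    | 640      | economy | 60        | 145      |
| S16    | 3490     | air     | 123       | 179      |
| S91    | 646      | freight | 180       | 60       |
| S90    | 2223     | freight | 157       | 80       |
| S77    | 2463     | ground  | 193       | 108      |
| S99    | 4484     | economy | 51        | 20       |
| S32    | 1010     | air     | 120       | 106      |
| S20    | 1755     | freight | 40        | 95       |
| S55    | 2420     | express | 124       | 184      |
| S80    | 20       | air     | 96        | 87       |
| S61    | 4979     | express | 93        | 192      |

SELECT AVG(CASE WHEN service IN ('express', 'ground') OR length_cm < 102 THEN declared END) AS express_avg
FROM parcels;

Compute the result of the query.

parcel=S57: ✓ → 717
parcel=S22: ✓ → 3467
parcel=S73: ✓ → 4726
parcel=S75: ✓ → 640
parcel=S16: ✗
parcel=S91: ✗
parcel=S90: ✗
parcel=S77: ✓ → 2463
parcel=S99: ✓ → 4484
parcel=S32: ✗
parcel=S20: ✓ → 1755
parcel=S55: ✓ → 2420
parcel=S80: ✓ → 20
parcel=S61: ✓ → 4979
express_avg = (717 + 3467 + 4726 + 640 + 2463 + 4484 + 1755 + 2420 + 20 + 4979) / 10 = 2567.1

2567.1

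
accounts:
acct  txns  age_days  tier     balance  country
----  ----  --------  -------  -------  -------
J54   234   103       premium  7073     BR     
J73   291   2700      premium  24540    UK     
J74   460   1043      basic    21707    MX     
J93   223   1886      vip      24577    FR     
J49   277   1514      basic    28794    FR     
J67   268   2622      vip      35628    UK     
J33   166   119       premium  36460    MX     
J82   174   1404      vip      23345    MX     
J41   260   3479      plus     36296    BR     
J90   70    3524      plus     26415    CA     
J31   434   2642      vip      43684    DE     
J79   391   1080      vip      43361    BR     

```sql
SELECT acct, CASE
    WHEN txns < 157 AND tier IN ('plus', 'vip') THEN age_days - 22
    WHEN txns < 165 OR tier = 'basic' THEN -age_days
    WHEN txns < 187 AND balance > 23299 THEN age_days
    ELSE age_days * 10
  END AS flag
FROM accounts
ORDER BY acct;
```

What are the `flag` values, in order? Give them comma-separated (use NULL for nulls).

acct=J31: ELSE → 26420
acct=J33: txns < 187 AND balance > 23299 → 119
acct=J41: ELSE → 34790
acct=J49: txns < 165 OR tier = 'basic' → -1514
acct=J54: ELSE → 1030
acct=J67: ELSE → 26220
acct=J73: ELSE → 27000
acct=J74: txns < 165 OR tier = 'basic' → -1043
acct=J79: ELSE → 10800
acct=J82: txns < 187 AND balance > 23299 → 1404
acct=J90: txns < 157 AND tier IN ('plus', 'vip') → 3502
acct=J93: ELSE → 18860

26420, 119, 34790, -1514, 1030, 26220, 27000, -1043, 10800, 1404, 3502, 18860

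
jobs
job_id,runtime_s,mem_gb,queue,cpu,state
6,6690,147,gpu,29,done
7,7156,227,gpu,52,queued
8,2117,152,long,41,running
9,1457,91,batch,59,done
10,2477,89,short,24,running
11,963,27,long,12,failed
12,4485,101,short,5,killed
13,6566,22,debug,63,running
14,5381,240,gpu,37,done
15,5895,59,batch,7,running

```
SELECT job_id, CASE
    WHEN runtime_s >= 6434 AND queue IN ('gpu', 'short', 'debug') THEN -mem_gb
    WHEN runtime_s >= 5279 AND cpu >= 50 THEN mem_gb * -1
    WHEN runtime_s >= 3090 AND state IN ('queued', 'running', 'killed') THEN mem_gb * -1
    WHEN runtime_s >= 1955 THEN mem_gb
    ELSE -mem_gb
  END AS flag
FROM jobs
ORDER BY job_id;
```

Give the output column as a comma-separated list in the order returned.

-147, -227, 152, -91, 89, -27, -101, -22, 240, -59

job_id=6: runtime_s >= 6434 AND queue IN ('gpu', 'short', 'debug') → -147
job_id=7: runtime_s >= 6434 AND queue IN ('gpu', 'short', 'debug') → -227
job_id=8: runtime_s >= 1955 → 152
job_id=9: ELSE → -91
job_id=10: runtime_s >= 1955 → 89
job_id=11: ELSE → -27
job_id=12: runtime_s >= 3090 AND state IN ('queued', 'running', 'killed') → -101
job_id=13: runtime_s >= 6434 AND queue IN ('gpu', 'short', 'debug') → -22
job_id=14: runtime_s >= 1955 → 240
job_id=15: runtime_s >= 3090 AND state IN ('queued', 'running', 'killed') → -59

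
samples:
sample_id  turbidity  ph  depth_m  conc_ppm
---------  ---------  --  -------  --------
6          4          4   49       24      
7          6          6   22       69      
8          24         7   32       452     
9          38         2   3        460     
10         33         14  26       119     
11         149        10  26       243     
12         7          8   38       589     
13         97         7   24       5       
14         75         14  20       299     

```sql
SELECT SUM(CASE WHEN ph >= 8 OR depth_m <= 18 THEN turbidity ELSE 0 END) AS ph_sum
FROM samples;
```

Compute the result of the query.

sample_id=6: ✗
sample_id=7: ✗
sample_id=8: ✗
sample_id=9: ✓ → 38
sample_id=10: ✓ → 33
sample_id=11: ✓ → 149
sample_id=12: ✓ → 7
sample_id=13: ✗
sample_id=14: ✓ → 75
ph_sum = 38 + 33 + 149 + 7 + 75 = 302

302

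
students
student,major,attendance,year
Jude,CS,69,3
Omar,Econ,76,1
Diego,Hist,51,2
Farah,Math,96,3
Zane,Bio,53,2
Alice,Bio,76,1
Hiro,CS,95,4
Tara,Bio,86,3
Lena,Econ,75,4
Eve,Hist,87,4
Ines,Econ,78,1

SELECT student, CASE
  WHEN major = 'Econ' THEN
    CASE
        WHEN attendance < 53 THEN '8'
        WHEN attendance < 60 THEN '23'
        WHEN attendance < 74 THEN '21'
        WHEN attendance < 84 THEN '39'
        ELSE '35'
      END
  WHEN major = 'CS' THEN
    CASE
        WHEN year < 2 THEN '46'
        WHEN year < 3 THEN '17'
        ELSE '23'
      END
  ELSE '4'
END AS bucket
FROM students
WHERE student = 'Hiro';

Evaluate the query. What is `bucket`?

23

student = Hiro: major=CS, attendance=95, year=4.
major='CS' → inner[ELSE] → 23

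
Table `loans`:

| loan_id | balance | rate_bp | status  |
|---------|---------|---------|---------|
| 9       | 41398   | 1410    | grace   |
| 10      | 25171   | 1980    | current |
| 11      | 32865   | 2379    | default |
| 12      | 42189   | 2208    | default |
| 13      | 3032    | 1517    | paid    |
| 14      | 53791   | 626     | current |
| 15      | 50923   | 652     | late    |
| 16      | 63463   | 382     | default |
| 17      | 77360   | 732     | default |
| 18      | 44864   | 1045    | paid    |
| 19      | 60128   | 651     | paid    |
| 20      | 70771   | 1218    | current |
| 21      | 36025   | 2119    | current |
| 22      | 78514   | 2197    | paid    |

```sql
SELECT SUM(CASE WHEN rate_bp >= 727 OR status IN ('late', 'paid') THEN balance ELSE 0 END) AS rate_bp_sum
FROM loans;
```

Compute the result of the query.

563240

loan_id=9: ✓ → 41398
loan_id=10: ✓ → 25171
loan_id=11: ✓ → 32865
loan_id=12: ✓ → 42189
loan_id=13: ✓ → 3032
loan_id=14: ✗
loan_id=15: ✓ → 50923
loan_id=16: ✗
loan_id=17: ✓ → 77360
loan_id=18: ✓ → 44864
loan_id=19: ✓ → 60128
loan_id=20: ✓ → 70771
loan_id=21: ✓ → 36025
loan_id=22: ✓ → 78514
rate_bp_sum = 41398 + 25171 + 32865 + 42189 + 3032 + 50923 + 77360 + 44864 + 60128 + 70771 + 36025 + 78514 = 563240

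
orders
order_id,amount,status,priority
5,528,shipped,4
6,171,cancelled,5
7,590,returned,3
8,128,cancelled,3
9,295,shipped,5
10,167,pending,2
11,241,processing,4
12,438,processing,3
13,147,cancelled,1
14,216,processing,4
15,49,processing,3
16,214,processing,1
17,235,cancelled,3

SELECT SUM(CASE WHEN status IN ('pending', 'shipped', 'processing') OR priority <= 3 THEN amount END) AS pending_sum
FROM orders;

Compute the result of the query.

order_id=5: ✓ → 528
order_id=6: ✗
order_id=7: ✓ → 590
order_id=8: ✓ → 128
order_id=9: ✓ → 295
order_id=10: ✓ → 167
order_id=11: ✓ → 241
order_id=12: ✓ → 438
order_id=13: ✓ → 147
order_id=14: ✓ → 216
order_id=15: ✓ → 49
order_id=16: ✓ → 214
order_id=17: ✓ → 235
pending_sum = 528 + 590 + 128 + 295 + 167 + 241 + 438 + 147 + 216 + 49 + 214 + 235 = 3248

3248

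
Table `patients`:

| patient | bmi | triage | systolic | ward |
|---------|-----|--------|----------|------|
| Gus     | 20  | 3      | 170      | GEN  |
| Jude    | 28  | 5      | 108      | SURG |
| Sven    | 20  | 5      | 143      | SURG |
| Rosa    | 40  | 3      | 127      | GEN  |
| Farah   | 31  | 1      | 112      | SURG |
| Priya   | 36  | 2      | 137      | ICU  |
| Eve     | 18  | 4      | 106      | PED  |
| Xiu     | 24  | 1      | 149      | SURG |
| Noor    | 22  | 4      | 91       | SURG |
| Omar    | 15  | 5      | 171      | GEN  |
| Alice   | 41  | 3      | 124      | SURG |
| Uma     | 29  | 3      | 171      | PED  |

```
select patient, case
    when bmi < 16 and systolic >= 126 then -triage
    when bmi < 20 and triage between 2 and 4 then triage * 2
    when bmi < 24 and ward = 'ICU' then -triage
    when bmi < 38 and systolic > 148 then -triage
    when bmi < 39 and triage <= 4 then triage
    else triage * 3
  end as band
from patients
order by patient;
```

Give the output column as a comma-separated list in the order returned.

patient=Alice: ELSE → 9
patient=Eve: bmi < 20 and triage between 2 and 4 → 8
patient=Farah: bmi < 39 and triage <= 4 → 1
patient=Gus: bmi < 38 and systolic > 148 → -3
patient=Jude: ELSE → 15
patient=Noor: bmi < 39 and triage <= 4 → 4
patient=Omar: bmi < 16 and systolic >= 126 → -5
patient=Priya: bmi < 39 and triage <= 4 → 2
patient=Rosa: ELSE → 9
patient=Sven: ELSE → 15
patient=Uma: bmi < 38 and systolic > 148 → -3
patient=Xiu: bmi < 38 and systolic > 148 → -1

9, 8, 1, -3, 15, 4, -5, 2, 9, 15, -3, -1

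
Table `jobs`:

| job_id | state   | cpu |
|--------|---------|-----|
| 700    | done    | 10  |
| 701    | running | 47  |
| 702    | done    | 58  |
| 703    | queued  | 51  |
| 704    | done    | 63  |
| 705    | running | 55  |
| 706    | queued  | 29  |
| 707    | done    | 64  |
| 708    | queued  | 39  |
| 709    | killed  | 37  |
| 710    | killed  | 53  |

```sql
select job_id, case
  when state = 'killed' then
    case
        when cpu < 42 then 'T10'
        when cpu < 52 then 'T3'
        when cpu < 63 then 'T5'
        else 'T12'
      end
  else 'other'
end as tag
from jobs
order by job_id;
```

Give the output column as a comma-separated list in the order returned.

job_id=700: state='done' → outer ELSE → other
job_id=701: state='running' → outer ELSE → other
job_id=702: state='done' → outer ELSE → other
job_id=703: state='queued' → outer ELSE → other
job_id=704: state='done' → outer ELSE → other
job_id=705: state='running' → outer ELSE → other
job_id=706: state='queued' → outer ELSE → other
job_id=707: state='done' → outer ELSE → other
job_id=708: state='queued' → outer ELSE → other
job_id=709: state='killed' → inner[cpu < 42] → T10
job_id=710: state='killed' → inner[cpu < 63] → T5

other, other, other, other, other, other, other, other, other, T10, T5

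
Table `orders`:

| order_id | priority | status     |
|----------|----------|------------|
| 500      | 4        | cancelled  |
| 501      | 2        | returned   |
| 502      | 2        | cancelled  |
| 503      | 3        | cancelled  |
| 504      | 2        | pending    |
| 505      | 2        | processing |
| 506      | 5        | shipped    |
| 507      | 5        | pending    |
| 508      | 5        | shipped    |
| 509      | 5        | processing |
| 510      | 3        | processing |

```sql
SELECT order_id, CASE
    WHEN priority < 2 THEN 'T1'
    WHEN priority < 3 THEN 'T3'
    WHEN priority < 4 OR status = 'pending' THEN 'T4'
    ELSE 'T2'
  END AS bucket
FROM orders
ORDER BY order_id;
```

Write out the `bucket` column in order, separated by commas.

order_id=500: ELSE → T2
order_id=501: priority < 3 → T3
order_id=502: priority < 3 → T3
order_id=503: priority < 4 OR status = 'pending' → T4
order_id=504: priority < 3 → T3
order_id=505: priority < 3 → T3
order_id=506: ELSE → T2
order_id=507: priority < 4 OR status = 'pending' → T4
order_id=508: ELSE → T2
order_id=509: ELSE → T2
order_id=510: priority < 4 OR status = 'pending' → T4

T2, T3, T3, T4, T3, T3, T2, T4, T2, T2, T4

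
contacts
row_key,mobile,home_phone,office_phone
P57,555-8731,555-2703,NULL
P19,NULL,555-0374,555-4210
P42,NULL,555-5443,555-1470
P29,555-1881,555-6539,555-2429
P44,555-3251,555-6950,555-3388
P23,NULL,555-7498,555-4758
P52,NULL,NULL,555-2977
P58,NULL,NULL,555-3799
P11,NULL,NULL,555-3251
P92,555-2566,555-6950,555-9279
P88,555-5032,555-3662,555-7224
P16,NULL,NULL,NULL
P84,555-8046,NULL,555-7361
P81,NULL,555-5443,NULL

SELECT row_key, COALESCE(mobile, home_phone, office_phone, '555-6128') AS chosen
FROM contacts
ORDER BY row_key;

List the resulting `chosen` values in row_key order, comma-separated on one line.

row_key=P11: mobile=NULL, home_phone=NULL, office_phone=555-3251 → 555-3251
row_key=P16: mobile=NULL, home_phone=NULL, office_phone=NULL, → literal 555-6128 → 555-6128
row_key=P19: mobile=NULL, home_phone=555-0374 → 555-0374
row_key=P23: mobile=NULL, home_phone=555-7498 → 555-7498
row_key=P29: mobile=555-1881 → 555-1881
row_key=P42: mobile=NULL, home_phone=555-5443 → 555-5443
row_key=P44: mobile=555-3251 → 555-3251
row_key=P52: mobile=NULL, home_phone=NULL, office_phone=555-2977 → 555-2977
row_key=P57: mobile=555-8731 → 555-8731
row_key=P58: mobile=NULL, home_phone=NULL, office_phone=555-3799 → 555-3799
row_key=P81: mobile=NULL, home_phone=555-5443 → 555-5443
row_key=P84: mobile=555-8046 → 555-8046
row_key=P88: mobile=555-5032 → 555-5032
row_key=P92: mobile=555-2566 → 555-2566

555-3251, 555-6128, 555-0374, 555-7498, 555-1881, 555-5443, 555-3251, 555-2977, 555-8731, 555-3799, 555-5443, 555-8046, 555-5032, 555-2566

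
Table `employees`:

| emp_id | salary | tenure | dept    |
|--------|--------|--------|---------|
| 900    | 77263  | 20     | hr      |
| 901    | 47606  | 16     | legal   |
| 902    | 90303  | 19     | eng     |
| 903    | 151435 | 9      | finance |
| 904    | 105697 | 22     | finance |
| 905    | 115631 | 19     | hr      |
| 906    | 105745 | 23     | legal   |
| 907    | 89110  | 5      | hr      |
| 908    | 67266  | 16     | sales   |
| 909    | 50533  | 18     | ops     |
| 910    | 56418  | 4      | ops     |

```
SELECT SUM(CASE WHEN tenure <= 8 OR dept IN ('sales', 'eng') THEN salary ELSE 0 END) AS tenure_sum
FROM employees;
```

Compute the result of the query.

emp_id=900: ✗
emp_id=901: ✗
emp_id=902: ✓ → 90303
emp_id=903: ✗
emp_id=904: ✗
emp_id=905: ✗
emp_id=906: ✗
emp_id=907: ✓ → 89110
emp_id=908: ✓ → 67266
emp_id=909: ✗
emp_id=910: ✓ → 56418
tenure_sum = 90303 + 89110 + 67266 + 56418 = 303097

303097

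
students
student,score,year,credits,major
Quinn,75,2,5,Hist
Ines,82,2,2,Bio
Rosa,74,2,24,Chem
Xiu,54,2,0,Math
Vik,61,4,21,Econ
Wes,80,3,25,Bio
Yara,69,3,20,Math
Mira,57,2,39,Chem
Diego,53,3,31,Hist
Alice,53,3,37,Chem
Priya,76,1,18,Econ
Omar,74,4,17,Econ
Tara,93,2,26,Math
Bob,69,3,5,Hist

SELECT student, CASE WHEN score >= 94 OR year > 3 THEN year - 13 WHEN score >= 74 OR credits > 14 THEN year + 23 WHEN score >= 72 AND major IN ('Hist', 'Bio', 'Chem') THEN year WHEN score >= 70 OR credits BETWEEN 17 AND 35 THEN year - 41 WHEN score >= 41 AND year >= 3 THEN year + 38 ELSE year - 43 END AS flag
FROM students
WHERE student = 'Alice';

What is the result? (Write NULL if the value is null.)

26

student = Alice: score=53, year=3, credits=37, major=Chem.
score >= 94 OR year > 3 → false
score >= 74 OR credits > 14 → true → 26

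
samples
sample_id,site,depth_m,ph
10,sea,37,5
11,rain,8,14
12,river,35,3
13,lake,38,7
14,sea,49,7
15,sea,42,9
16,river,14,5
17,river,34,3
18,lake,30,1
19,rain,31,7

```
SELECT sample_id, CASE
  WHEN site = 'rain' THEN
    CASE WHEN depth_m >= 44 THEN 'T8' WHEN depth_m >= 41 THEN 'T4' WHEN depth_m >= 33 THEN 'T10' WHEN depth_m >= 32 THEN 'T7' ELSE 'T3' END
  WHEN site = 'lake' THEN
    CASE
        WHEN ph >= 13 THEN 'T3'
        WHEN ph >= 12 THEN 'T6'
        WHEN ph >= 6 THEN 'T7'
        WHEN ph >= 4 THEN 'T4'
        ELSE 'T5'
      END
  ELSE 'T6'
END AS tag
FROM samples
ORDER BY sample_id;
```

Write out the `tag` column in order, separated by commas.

sample_id=10: site='sea' → outer ELSE → T6
sample_id=11: site='rain' → inner[ELSE] → T3
sample_id=12: site='river' → outer ELSE → T6
sample_id=13: site='lake' → inner[ph >= 6] → T7
sample_id=14: site='sea' → outer ELSE → T6
sample_id=15: site='sea' → outer ELSE → T6
sample_id=16: site='river' → outer ELSE → T6
sample_id=17: site='river' → outer ELSE → T6
sample_id=18: site='lake' → inner[ELSE] → T5
sample_id=19: site='rain' → inner[ELSE] → T3

T6, T3, T6, T7, T6, T6, T6, T6, T5, T3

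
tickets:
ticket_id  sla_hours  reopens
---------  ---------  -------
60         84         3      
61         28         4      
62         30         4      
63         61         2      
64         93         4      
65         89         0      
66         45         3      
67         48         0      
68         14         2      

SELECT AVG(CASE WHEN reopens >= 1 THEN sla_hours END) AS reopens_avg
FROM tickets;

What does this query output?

50.7142857143

ticket_id=60: ✓ → 84
ticket_id=61: ✓ → 28
ticket_id=62: ✓ → 30
ticket_id=63: ✓ → 61
ticket_id=64: ✓ → 93
ticket_id=65: ✗
ticket_id=66: ✓ → 45
ticket_id=67: ✗
ticket_id=68: ✓ → 14
reopens_avg = (84 + 28 + 30 + 61 + 93 + 45 + 14) / 7 = 50.7142857143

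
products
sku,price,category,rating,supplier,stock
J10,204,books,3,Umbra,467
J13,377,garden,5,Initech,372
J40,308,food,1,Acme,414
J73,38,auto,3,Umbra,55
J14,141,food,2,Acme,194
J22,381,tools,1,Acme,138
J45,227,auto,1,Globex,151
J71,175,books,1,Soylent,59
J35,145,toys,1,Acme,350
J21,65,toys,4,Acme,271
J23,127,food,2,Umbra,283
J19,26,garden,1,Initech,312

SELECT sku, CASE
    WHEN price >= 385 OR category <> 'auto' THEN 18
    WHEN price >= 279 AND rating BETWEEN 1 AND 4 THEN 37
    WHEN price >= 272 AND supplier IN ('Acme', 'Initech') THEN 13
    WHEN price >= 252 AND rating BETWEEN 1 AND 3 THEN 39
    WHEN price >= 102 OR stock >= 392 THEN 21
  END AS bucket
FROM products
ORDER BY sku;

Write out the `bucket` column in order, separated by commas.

18, 18, 18, 18, 18, 18, 18, 18, 18, 21, 18, NULL

sku=J10: price >= 385 OR category <> 'auto' → 18
sku=J13: price >= 385 OR category <> 'auto' → 18
sku=J14: price >= 385 OR category <> 'auto' → 18
sku=J19: price >= 385 OR category <> 'auto' → 18
sku=J21: price >= 385 OR category <> 'auto' → 18
sku=J22: price >= 385 OR category <> 'auto' → 18
sku=J23: price >= 385 OR category <> 'auto' → 18
sku=J35: price >= 385 OR category <> 'auto' → 18
sku=J40: price >= 385 OR category <> 'auto' → 18
sku=J45: price >= 102 OR stock >= 392 → 21
sku=J71: price >= 385 OR category <> 'auto' → 18
sku=J73: (no match → NULL) → NULL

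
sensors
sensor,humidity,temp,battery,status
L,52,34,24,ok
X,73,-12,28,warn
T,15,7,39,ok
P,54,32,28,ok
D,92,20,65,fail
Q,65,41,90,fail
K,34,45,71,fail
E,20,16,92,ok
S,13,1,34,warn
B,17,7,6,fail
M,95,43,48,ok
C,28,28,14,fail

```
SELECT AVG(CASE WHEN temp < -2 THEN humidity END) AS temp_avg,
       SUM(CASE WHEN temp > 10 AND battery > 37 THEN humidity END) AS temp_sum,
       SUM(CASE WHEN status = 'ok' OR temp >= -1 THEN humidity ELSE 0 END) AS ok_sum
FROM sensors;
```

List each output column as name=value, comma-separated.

[temp_avg: temp < -2]
sensor=L: ✗
sensor=X: ✓ → 73
sensor=T: ✗
sensor=P: ✗
sensor=D: ✗
sensor=Q: ✗
sensor=K: ✗
sensor=E: ✗
sensor=S: ✗
sensor=B: ✗
sensor=M: ✗
sensor=C: ✗
temp_avg = 73
—
[temp_sum: temp > 10 AND battery > 37]
sensor=L: ✗
sensor=X: ✗
sensor=T: ✗
sensor=P: ✗
sensor=D: ✓ → 92
sensor=Q: ✓ → 65
sensor=K: ✓ → 34
sensor=E: ✓ → 20
sensor=S: ✗
sensor=B: ✗
sensor=M: ✓ → 95
sensor=C: ✗
temp_sum = 92 + 65 + 34 + 20 + 95 = 306
—
[ok_sum: status = 'ok' OR temp >= -1]
sensor=L: ✓ → 52
sensor=X: ✗
sensor=T: ✓ → 15
sensor=P: ✓ → 54
sensor=D: ✓ → 92
sensor=Q: ✓ → 65
sensor=K: ✓ → 34
sensor=E: ✓ → 20
sensor=S: ✓ → 13
sensor=B: ✓ → 17
sensor=M: ✓ → 95
sensor=C: ✓ → 28
ok_sum = 52 + 15 + 54 + 92 + 65 + 34 + 20 + 13 + 17 + 95 + 28 = 485

temp_avg=73, temp_sum=306, ok_sum=485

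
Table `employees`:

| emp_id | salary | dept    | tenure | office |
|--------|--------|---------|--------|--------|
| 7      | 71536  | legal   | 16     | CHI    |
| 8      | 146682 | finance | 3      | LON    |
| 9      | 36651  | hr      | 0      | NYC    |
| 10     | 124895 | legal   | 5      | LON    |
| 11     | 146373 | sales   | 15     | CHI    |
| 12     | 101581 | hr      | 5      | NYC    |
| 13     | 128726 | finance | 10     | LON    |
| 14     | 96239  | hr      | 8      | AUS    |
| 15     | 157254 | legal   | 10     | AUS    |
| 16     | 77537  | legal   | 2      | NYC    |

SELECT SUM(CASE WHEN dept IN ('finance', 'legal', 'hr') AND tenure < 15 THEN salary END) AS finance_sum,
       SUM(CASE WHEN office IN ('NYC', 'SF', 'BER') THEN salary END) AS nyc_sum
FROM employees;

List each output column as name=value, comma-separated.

finance_sum=869565, nyc_sum=215769

[finance_sum: dept IN ('finance', 'legal', 'hr') AND tenure < 15]
emp_id=7: ✗
emp_id=8: ✓ → 146682
emp_id=9: ✓ → 36651
emp_id=10: ✓ → 124895
emp_id=11: ✗
emp_id=12: ✓ → 101581
emp_id=13: ✓ → 128726
emp_id=14: ✓ → 96239
emp_id=15: ✓ → 157254
emp_id=16: ✓ → 77537
finance_sum = 146682 + 36651 + 124895 + 101581 + 128726 + 96239 + 157254 + 77537 = 869565
—
[nyc_sum: office IN ('NYC', 'SF', 'BER')]
emp_id=7: ✗
emp_id=8: ✗
emp_id=9: ✓ → 36651
emp_id=10: ✗
emp_id=11: ✗
emp_id=12: ✓ → 101581
emp_id=13: ✗
emp_id=14: ✗
emp_id=15: ✗
emp_id=16: ✓ → 77537
nyc_sum = 36651 + 101581 + 77537 = 215769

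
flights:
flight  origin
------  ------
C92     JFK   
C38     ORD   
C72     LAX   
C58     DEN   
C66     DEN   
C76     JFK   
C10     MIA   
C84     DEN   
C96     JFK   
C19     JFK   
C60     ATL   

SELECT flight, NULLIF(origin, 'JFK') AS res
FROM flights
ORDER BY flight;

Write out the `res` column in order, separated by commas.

flight=C10: origin=MIA vs JFK: differ → MIA
flight=C19: origin=JFK vs JFK: equal → NULL
flight=C38: origin=ORD vs JFK: differ → ORD
flight=C58: origin=DEN vs JFK: differ → DEN
flight=C60: origin=ATL vs JFK: differ → ATL
flight=C66: origin=DEN vs JFK: differ → DEN
flight=C72: origin=LAX vs JFK: differ → LAX
flight=C76: origin=JFK vs JFK: equal → NULL
flight=C84: origin=DEN vs JFK: differ → DEN
flight=C92: origin=JFK vs JFK: equal → NULL
flight=C96: origin=JFK vs JFK: equal → NULL

MIA, NULL, ORD, DEN, ATL, DEN, LAX, NULL, DEN, NULL, NULL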